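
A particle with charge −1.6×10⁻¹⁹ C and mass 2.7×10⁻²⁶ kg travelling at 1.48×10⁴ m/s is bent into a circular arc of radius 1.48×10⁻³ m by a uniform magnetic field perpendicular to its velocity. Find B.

B ≈ 1.69 T

From |q|vB = mv²/r, B = mv/(|q|r).
B = (2.7×10⁻²⁶)(1.48×10⁴)/((1.6×10⁻¹⁹)(1.48×10⁻³)) ≈ 1.69 T.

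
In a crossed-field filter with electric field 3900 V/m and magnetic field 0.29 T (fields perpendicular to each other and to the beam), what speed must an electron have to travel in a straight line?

Zero net Lorentz force requires |qE| = |q v×B|, i.e. E = vB.
v = E/B = 3900/0.29 = 1.3×10⁴ m/s.
The result is independent of the particle's charge and mass.

v = 1.3×10⁴ m/s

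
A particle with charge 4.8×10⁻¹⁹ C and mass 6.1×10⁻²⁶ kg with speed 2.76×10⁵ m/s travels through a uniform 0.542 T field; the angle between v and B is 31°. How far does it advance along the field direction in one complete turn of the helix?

v∥ = v cosθ = 2.76×10⁵·cos31° ≈ 2.366×10⁵ m/s.
T = 2πm/(|q|B) = 2π(6.1×10⁻²⁶)/((4.8×10⁻¹⁹)(0.542)) ≈ 1.473×10⁻⁶ s.
pitch = v∥ T = (2.366×10⁵)(1.473×10⁻⁶) ≈ 0.349 m.

p ≈ 0.349 m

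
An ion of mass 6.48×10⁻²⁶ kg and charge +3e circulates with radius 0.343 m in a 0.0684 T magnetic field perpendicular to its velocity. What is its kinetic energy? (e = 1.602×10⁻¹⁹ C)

v = |q|Br/m, then KE = ½mv² = (qBr)²/(2m).
v = (4.806×10⁻¹⁹)(0.0684)(0.343)/6.48×10⁻²⁶ ≈ 1.740×10⁵ m/s.
KE = ½(6.48×10⁻²⁶)(1.740×10⁵)² ≈ 9.81×10⁻¹⁶ J.

KE ≈ 9.81×10⁻¹⁶ J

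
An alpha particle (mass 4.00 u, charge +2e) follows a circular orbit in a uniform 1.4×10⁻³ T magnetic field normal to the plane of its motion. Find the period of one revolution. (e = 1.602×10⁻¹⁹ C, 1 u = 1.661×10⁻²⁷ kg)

The cyclotron period depends only on m, q, B: T = 2πm/(|q|B).
T = 2π(6.644×10⁻²⁷)/((3.204×10⁻¹⁹)(1.4×10⁻³)) ≈ 9.3×10⁻⁵ s.

T ≈ 9.3×10⁻⁵ s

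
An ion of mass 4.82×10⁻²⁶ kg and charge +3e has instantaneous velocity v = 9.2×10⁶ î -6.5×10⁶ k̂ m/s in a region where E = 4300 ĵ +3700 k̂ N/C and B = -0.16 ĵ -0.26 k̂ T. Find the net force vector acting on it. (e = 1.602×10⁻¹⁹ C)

F ≈ (-5.00×10⁻¹³, 1.15×10⁻¹², -7.06×10⁻¹³) N

v×B = (-1.04×10⁶, 2.39×10⁶, -1.47×10⁶) N/C.
E + v×B = (-1.04×10⁶, 2.40×10⁶, -1.47×10⁶) N/C.
F = q(E + v×B) = (4.806×10⁻¹⁹ C)·(-1.04×10⁶, 2.40×10⁶, -1.47×10⁶) = (-5.00×10⁻¹³, 1.15×10⁻¹², -7.06×10⁻¹³) N.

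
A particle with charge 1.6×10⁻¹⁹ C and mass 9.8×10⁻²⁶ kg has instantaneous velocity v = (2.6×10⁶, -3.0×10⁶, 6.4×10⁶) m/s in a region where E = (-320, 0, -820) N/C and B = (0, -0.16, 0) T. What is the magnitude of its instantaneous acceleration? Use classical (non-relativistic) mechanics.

|a| ≈ 1.80×10¹² m/s²

v×B = (1.02×10⁶, 0, -4.16×10⁵) N/C.
E + v×B = (1.02×10⁶, 0, -4.17×10⁵) N/C.
F = q(E + v×B) = (1.6×10⁻¹⁹ C)·(1.02×10⁶, 0, -4.17×10⁵) = (1.64×10⁻¹³, 0, -6.67×10⁻¹⁴) N.
|a| = |F|/m = 1.768×10⁻¹³/9.8×10⁻²⁶ ≈ 1.80×10¹² m/s².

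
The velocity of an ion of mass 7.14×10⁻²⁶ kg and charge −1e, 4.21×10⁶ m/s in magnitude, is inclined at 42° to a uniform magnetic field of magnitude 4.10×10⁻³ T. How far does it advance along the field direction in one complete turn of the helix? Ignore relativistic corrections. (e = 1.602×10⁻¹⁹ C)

p ≈ 2140 m

v∥ = v cosθ = 4.21×10⁶·cos42° ≈ 3.129×10⁶ m/s.
T = 2πm/(|q|B) = 2π(7.14×10⁻²⁶)/((1.602×10⁻¹⁹)(4.10×10⁻³)) ≈ 6.830×10⁻⁴ s.
pitch = v∥ T = (3.129×10⁶)(6.830×10⁻⁴) ≈ 2140 m.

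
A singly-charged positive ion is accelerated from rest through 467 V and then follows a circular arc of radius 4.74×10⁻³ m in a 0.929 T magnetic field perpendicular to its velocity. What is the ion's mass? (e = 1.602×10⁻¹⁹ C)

m ≈ 3.33×10⁻²⁷ kg

Combine |q|V = ½mv² and r = mv/(|q|B): eliminate v to get m = qB²r²/(2V).
m = (1.602×10⁻¹⁹)(0.929)²(4.74×10⁻³)²/(2·467) ≈ 3.33×10⁻²⁷ kg.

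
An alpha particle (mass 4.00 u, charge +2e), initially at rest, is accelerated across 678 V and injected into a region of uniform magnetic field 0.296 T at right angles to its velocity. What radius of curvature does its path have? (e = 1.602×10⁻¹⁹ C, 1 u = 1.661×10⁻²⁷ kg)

r ≈ 0.0179 m

Acceleration: |q|V = ½mv² ⇒ v = √(2|q|V/m) = √(2·3.204×10⁻¹⁹·678/6.644×10⁻²⁷) ≈ 2.557×10⁵ m/s.
In the field: r = mv/(|q|B) = (6.644×10⁻²⁷)(2.557×10⁵)/((3.204×10⁻¹⁹)(0.296)) ≈ 0.0179 m.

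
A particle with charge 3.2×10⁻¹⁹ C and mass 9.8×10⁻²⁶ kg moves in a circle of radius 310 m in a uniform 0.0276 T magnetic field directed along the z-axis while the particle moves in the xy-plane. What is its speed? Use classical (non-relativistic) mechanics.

From |q|vB = mv²/r, v = |q|Br/m.
v = (3.2×10⁻¹⁹)(0.0276)(310)/9.8×10⁻²⁶ ≈ 2.79×10⁷ m/s.

v ≈ 2.79×10⁷ m/s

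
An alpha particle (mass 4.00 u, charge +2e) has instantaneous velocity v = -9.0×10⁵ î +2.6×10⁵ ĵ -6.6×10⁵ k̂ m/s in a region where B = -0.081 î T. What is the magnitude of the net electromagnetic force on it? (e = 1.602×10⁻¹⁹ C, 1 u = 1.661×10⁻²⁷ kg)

|F| ≈ 1.84×10⁻¹⁴ N

v×B = (0, 5.35×10⁴, 2.11×10⁴) N/C.
F = q v×B = (3.204×10⁻¹⁹ C)·(0, 5.35×10⁴, 2.11×10⁴) = (0, 1.71×10⁻¹⁴, 6.75×10⁻¹⁵) N.
|F| = 1.84×10⁻¹⁴ N.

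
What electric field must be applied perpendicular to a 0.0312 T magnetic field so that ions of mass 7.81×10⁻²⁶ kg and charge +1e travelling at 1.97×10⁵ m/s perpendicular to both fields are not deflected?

E = 6150 V/m

For straight-line motion qE = qvB, so E = vB.
E = 1.97×10⁵ × 0.0312 = 6150 V/m.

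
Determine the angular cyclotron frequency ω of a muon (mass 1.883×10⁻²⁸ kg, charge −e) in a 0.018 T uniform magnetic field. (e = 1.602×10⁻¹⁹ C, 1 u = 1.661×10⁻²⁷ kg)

ω ≈ 1.5×10⁷ rad/s

ω = |q|B/m.
ω = (1.602×10⁻¹⁹)(0.018)/1.883×10⁻²⁸ ≈ 1.5×10⁷ rad/s.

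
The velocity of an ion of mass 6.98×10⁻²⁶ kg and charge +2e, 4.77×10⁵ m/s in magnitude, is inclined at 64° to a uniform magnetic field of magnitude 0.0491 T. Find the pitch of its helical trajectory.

v∥ = v cosθ = 4.77×10⁵·cos64° ≈ 2.091×10⁵ m/s.
T = 2πm/(|q|B) = 2π(6.98×10⁻²⁶)/((3.204×10⁻¹⁹)(0.0491)) ≈ 2.788×10⁻⁵ s.
pitch = v∥ T = (2.091×10⁵)(2.788×10⁻⁵) ≈ 5.83 m.

p ≈ 5.83 m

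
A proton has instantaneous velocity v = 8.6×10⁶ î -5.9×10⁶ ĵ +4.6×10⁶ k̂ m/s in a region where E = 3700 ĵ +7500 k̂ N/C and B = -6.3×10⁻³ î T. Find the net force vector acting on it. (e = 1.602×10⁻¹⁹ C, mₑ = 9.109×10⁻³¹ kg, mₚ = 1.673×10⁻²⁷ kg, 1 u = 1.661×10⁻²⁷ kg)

v×B = (0, -2.90×10⁴, -3.72×10⁴) N/C.
E + v×B = (0, -2.53×10⁴, -2.97×10⁴) N/C.
F = q(E + v×B) = (1.602×10⁻¹⁹ C)·(0, -2.53×10⁴, -2.97×10⁴) = (0, -4.05×10⁻¹⁵, -4.75×10⁻¹⁵) N.

F ≈ (0, -4.05×10⁻¹⁵, -4.75×10⁻¹⁵) N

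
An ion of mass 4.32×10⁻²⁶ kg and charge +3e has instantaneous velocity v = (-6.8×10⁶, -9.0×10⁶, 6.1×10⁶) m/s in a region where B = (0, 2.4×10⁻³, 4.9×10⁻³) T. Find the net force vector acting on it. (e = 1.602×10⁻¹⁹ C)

v×B = (-5.87×10⁴, 3.33×10⁴, -1.63×10⁴) N/C.
F = q v×B = (4.806×10⁻¹⁹ C)·(-5.87×10⁴, 3.33×10⁴, -1.63×10⁴) = (-2.82×10⁻¹⁴, 1.60×10⁻¹⁴, -7.84×10⁻¹⁵) N.

F ≈ (-2.82×10⁻¹⁴, 1.60×10⁻¹⁴, -7.84×10⁻¹⁵) N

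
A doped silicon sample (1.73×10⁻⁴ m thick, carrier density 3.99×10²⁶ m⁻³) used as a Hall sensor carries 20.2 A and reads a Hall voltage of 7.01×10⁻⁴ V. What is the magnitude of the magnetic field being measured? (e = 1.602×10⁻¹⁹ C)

From V_H = IB/(n e t), B = V_H n e t / I.
B = (7.01×10⁻⁴)(3.99×10²⁶)(1.602×10⁻¹⁹)(1.73×10⁻⁴)/20.2 ≈ 0.384 T.

B ≈ 0.384 T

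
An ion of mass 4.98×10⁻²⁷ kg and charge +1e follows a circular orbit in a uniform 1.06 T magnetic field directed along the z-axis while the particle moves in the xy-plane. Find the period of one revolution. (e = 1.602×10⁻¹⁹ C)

The cyclotron period depends only on m, q, B: T = 2πm/(|q|B).
T = 2π(4.98×10⁻²⁷)/((1.602×10⁻¹⁹)(1.06)) ≈ 1.84×10⁻⁷ s.

T ≈ 1.84×10⁻⁷ s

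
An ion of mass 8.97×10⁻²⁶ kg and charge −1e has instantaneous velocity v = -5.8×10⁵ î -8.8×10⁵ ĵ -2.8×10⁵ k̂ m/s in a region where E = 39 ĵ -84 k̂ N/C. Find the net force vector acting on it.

Only an electric field acts, so F = qE = (−1.602×10⁻¹⁹ C)·(0, 39.0, -84.0) = (0, -6.25×10⁻¹⁸, 1.35×10⁻¹⁷) N.

F ≈ (0, -6.25×10⁻¹⁸, 1.35×10⁻¹⁷) N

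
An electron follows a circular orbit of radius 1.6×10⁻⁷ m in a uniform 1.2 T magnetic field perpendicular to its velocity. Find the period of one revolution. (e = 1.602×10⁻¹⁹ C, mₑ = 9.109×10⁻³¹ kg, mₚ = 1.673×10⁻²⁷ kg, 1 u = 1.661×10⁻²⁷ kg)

T ≈ 3.0×10⁻¹¹ s

The cyclotron period depends only on m, q, B: T = 2πm/(|q|B).
T = 2π(9.109×10⁻³¹)/((1.602×10⁻¹⁹)(1.2)) ≈ 3.0×10⁻¹¹ s.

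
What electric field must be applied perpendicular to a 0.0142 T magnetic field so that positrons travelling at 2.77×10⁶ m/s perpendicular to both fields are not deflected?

E = 3.93×10⁴ V/m

For straight-line motion qE = qvB, so E = vB.
E = 2.77×10⁶ × 0.0142 = 3.93×10⁴ V/m.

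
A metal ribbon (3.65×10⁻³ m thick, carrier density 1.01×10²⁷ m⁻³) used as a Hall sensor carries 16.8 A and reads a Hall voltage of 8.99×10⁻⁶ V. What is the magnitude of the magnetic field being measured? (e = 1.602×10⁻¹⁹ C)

From V_H = IB/(n e t), B = V_H n e t / I.
B = (8.99×10⁻⁶)(1.01×10²⁷)(1.602×10⁻¹⁹)(3.65×10⁻³)/16.8 ≈ 0.316 T.

B ≈ 0.316 T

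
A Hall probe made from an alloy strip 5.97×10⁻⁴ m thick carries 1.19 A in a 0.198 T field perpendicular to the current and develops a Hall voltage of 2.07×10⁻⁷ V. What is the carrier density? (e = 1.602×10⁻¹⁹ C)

From V_H = IB/(n e t), n = IB/(V_H e t).
n = (1.19)(0.198)/((2.07×10⁻⁷)(1.602×10⁻¹⁹)(5.97×10⁻⁴)) ≈ 1.19×10²⁸ m⁻³.

n ≈ 1.19×10²⁸ m⁻³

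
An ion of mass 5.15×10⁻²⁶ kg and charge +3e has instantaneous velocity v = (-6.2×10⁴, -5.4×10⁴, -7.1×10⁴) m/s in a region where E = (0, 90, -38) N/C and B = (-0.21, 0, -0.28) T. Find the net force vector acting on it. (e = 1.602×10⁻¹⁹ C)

F ≈ (7.27×10⁻¹⁵, -1.13×10⁻¹⁵, -5.47×10⁻¹⁵) N

v×B = (1.51×10⁴, -2450, -1.13×10⁴) N/C.
E + v×B = (1.51×10⁴, -2360, -1.14×10⁴) N/C.
F = q(E + v×B) = (4.806×10⁻¹⁹ C)·(1.51×10⁴, -2360, -1.14×10⁴) = (7.27×10⁻¹⁵, -1.13×10⁻¹⁵, -5.47×10⁻¹⁵) N.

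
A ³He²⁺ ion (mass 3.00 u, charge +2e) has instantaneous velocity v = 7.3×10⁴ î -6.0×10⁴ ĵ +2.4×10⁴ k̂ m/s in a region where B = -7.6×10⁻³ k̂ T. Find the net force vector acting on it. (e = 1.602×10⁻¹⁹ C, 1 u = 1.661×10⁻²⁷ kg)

v×B = (456, 555, 0) N/C.
F = q v×B = (3.204×10⁻¹⁹ C)·(456, 555, 0) = (1.46×10⁻¹⁶, 1.78×10⁻¹⁶, 0) N.

F ≈ (1.46×10⁻¹⁶, 1.78×10⁻¹⁶, 0) N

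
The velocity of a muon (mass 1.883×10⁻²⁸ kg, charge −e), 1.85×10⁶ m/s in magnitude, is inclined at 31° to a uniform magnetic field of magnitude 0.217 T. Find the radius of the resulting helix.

r ≈ 5.16×10⁻³ m

v⊥ = v sinθ = 1.85×10⁶·sin31° ≈ 9.528×10⁵ m/s.
r = m v⊥/(|q|B) = (1.883×10⁻²⁸)(9.528×10⁵)/((1.602×10⁻¹⁹)(0.217)) ≈ 5.16×10⁻³ m.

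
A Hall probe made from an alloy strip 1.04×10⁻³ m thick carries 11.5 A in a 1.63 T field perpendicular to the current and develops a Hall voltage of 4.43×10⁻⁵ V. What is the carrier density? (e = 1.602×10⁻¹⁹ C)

From V_H = IB/(n e t), n = IB/(V_H e t).
n = (11.5)(1.63)/((4.43×10⁻⁵)(1.602×10⁻¹⁹)(1.04×10⁻³)) ≈ 2.54×10²⁷ m⁻³.

n ≈ 2.54×10²⁷ m⁻³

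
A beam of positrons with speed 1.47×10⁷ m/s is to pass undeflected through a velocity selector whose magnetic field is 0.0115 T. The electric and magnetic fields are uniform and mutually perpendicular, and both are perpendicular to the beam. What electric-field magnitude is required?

For straight-line motion qE = qvB, so E = vB.
E = 1.47×10⁷ × 0.0115 = 1.69×10⁵ V/m.

E = 1.69×10⁵ V/m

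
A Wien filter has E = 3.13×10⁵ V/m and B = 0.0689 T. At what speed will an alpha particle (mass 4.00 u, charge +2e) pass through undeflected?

Zero net Lorentz force requires |qE| = |q v×B|, i.e. E = vB.
v = E/B = 3.13×10⁵/0.0689 = 4.54×10⁶ m/s.
The result is independent of the particle's charge and mass.

v = 4.54×10⁶ m/s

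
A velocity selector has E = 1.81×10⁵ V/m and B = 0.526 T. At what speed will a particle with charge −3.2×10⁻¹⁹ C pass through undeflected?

v = 3.44×10⁵ m/s

Zero net Lorentz force requires |qE| = |q v×B|, i.e. E = vB.
v = E/B = 1.81×10⁵/0.526 = 3.44×10⁵ m/s.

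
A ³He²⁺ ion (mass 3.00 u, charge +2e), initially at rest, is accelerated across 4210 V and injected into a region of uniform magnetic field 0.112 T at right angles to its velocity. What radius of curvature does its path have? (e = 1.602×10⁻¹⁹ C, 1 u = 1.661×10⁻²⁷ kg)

Acceleration: |q|V = ½mv² ⇒ v = √(2|q|V/m) = √(2·3.204×10⁻¹⁹·4210/4.983×10⁻²⁷) ≈ 7.358×10⁵ m/s.
In the field: r = mv/(|q|B) = (4.983×10⁻²⁷)(7.358×10⁵)/((3.204×10⁻¹⁹)(0.112)) ≈ 0.102 m.

r ≈ 0.102 m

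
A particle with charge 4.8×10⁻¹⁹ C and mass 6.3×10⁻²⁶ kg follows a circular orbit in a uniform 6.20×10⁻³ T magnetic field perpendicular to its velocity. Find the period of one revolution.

T ≈ 1.33×10⁻⁴ s

The cyclotron period depends only on m, q, B: T = 2πm/(|q|B).
T = 2π(6.3×10⁻²⁶)/((4.8×10⁻¹⁹)(6.20×10⁻³)) ≈ 1.33×10⁻⁴ s.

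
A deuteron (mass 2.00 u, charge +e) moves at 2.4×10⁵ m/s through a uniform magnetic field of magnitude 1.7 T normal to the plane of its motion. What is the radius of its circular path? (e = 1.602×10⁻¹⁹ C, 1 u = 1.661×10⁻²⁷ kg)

r ≈ 2.9×10⁻³ m

The magnetic force provides the centripetal force: |q|vB = mv²/r.
r = mv/(|q|B) = (3.322×10⁻²⁷)(2.4×10⁵)/((1.602×10⁻¹⁹)(1.7)) ≈ 2.9×10⁻³ m.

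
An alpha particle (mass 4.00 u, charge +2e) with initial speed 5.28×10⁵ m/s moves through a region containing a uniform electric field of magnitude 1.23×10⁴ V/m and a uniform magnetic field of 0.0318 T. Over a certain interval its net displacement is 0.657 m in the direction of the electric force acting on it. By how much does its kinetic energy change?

ΔKE ≈ 2.59×10⁻¹⁵ J

The magnetic force is always ⟂ v and does no work; only the electric force changes KE.
ΔKE = F_E · d = |q|E d = (3.204×10⁻¹⁹)(1.23×10⁴)(0.657) ≈ 2.59×10⁻¹⁵ J.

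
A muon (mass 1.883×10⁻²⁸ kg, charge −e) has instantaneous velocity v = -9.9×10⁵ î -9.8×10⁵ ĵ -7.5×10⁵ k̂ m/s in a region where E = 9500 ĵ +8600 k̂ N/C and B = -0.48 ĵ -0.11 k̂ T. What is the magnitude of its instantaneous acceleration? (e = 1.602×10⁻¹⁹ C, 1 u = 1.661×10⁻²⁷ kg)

v×B = (-2.52×10⁵, -1.09×10⁵, 4.75×10⁵) N/C.
E + v×B = (-2.52×10⁵, -9.94×10⁴, 4.84×10⁵) N/C.
F = q(E + v×B) = (−1.602×10⁻¹⁹ C)·(-2.52×10⁵, -9.94×10⁴, 4.84×10⁵) = (4.04×10⁻¹⁴, 1.59×10⁻¹⁴, -7.75×10⁻¹⁴) N.
|a| = |F|/m = 8.884×10⁻¹⁴/1.883×10⁻²⁸ ≈ 4.72×10¹⁴ m/s².

|a| ≈ 4.72×10¹⁴ m/s²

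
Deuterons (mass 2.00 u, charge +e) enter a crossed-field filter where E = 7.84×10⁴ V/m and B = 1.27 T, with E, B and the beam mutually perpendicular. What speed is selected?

For undeflected motion the electric and magnetic forces balance: qE = qvB.
v = E/B = 7.84×10⁴/1.27 = 6.17×10⁴ m/s.
The result is independent of the particle's charge and mass.

v = 6.17×10⁴ m/s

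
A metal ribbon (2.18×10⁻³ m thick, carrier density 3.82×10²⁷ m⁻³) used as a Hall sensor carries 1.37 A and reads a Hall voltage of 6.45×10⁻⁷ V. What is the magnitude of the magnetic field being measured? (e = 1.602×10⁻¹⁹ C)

B ≈ 0.628 T

From V_H = IB/(n e t), B = V_H n e t / I.
B = (6.45×10⁻⁷)(3.82×10²⁷)(1.602×10⁻¹⁹)(2.18×10⁻³)/1.37 ≈ 0.628 T.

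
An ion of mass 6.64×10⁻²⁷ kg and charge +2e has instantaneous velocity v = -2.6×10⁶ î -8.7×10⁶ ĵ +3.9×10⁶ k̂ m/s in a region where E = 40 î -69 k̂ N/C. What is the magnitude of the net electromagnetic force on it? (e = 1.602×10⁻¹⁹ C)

|F| ≈ 2.56×10⁻¹⁷ N

Only an electric field acts, so F = qE = (3.204×10⁻¹⁹ C)·(40.0, 0, -69.0) = (1.28×10⁻¹⁷, 0, -2.21×10⁻¹⁷) N.
|F| = 2.56×10⁻¹⁷ N.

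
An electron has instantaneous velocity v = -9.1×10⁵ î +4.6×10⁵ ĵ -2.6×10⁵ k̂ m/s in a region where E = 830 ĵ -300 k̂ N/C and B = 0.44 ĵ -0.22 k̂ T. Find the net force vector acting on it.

v×B = (1.32×10⁴, -2.00×10⁵, -4.00×10⁵) N/C.
E + v×B = (1.32×10⁴, -1.99×10⁵, -4.01×10⁵) N/C.
F = q(E + v×B) = (−1.602×10⁻¹⁹ C)·(1.32×10⁴, -1.99×10⁵, -4.01×10⁵) = (-2.11×10⁻¹⁵, 3.19×10⁻¹⁴, 6.42×10⁻¹⁴) N.

F ≈ (-2.11×10⁻¹⁵, 3.19×10⁻¹⁴, 6.42×10⁻¹⁴) N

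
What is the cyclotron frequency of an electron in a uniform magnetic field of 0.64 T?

f ≈ 1.8×10¹⁰ Hz

f = |q|B/(2πm).
f = (1.602×10⁻¹⁹)(0.64)/(2π·9.109×10⁻³¹) ≈ 1.8×10¹⁰ Hz.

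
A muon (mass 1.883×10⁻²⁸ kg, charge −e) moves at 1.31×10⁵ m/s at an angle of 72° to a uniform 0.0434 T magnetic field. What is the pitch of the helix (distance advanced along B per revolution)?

p ≈ 6.89×10⁻³ m

v∥ = v cosθ = 1.31×10⁵·cos72° ≈ 4.048×10⁴ m/s.
T = 2πm/(|q|B) = 2π(1.883×10⁻²⁸)/((1.602×10⁻¹⁹)(0.0434)) ≈ 1.702×10⁻⁷ s.
pitch = v∥ T = (4.048×10⁴)(1.702×10⁻⁷) ≈ 6.89×10⁻³ m.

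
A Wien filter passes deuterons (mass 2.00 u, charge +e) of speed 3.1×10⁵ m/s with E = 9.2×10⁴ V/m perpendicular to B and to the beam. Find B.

B = 0.30 T

Balance of forces in the selector: qE = qvB ⇒ B = E/v.
B = 9.2×10⁴/3.1×10⁵ = 0.30 T.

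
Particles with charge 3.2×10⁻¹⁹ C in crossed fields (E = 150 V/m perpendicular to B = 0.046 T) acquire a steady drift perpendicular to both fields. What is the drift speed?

v_d ≈ 3300 m/s

The E×B drift speed is v_d = E/B.
v_d = 150/0.046 = 3300 m/s.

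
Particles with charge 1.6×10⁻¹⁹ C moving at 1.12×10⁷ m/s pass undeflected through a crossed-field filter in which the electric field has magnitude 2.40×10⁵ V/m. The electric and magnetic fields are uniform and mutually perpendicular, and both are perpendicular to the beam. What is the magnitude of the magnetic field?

Balance of forces in the selector: qE = qvB ⇒ B = E/v.
B = 2.40×10⁵/1.12×10⁷ = 0.0214 T.

B = 0.0214 T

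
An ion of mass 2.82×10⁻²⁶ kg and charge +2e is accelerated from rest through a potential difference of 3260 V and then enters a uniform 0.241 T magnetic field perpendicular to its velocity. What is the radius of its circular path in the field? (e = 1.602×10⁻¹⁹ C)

Acceleration: |q|V = ½mv² ⇒ v = √(2|q|V/m) = √(2·3.204×10⁻¹⁹·3260/2.82×10⁻²⁶) ≈ 2.722×10⁵ m/s.
In the field: r = mv/(|q|B) = (2.82×10⁻²⁶)(2.722×10⁵)/((3.204×10⁻¹⁹)(0.241)) ≈ 0.0994 m.

r ≈ 0.0994 m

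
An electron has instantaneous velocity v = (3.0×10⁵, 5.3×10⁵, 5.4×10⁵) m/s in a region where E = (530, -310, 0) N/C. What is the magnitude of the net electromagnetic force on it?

Only an electric field acts, so F = qE = (−1.602×10⁻¹⁹ C)·(530, -310, 0) = (-8.49×10⁻¹⁷, 4.97×10⁻¹⁷, 0) N.
|F| = 9.84×10⁻¹⁷ N.

|F| ≈ 9.84×10⁻¹⁷ N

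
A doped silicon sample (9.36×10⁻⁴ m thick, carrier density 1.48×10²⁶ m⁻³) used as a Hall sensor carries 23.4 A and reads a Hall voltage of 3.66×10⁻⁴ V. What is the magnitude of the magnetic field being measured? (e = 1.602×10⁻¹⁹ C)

B ≈ 0.347 T

From V_H = IB/(n e t), B = V_H n e t / I.
B = (3.66×10⁻⁴)(1.48×10²⁶)(1.602×10⁻¹⁹)(9.36×10⁻⁴)/23.4 ≈ 0.347 T.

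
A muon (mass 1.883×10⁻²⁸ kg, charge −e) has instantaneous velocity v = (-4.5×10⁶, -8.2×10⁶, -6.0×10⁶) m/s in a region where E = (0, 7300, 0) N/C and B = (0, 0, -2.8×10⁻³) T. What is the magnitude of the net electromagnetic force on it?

|F| ≈ 3.77×10⁻¹⁵ N

v×B = (2.30×10⁴, -1.26×10⁴, 0) N/C.
E + v×B = (2.30×10⁴, -5300, 0) N/C.
F = q(E + v×B) = (−1.602×10⁻¹⁹ C)·(2.30×10⁴, -5300, 0) = (-3.68×10⁻¹⁵, 8.49×10⁻¹⁶, 0) N.
|F| = 3.77×10⁻¹⁵ N.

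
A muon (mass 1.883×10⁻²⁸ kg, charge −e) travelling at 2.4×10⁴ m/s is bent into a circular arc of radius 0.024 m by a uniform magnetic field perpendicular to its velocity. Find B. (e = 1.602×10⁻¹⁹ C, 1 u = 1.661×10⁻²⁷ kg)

B ≈ 1.2×10⁻³ T

From |q|vB = mv²/r, B = mv/(|q|r).
B = (1.883×10⁻²⁸)(2.4×10⁴)/((1.602×10⁻¹⁹)(0.024)) ≈ 1.2×10⁻³ T.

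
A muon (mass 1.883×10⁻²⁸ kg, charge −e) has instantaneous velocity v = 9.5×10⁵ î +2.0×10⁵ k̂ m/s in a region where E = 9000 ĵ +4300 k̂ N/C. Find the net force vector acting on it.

Only an electric field acts, so F = qE = (−1.602×10⁻¹⁹ C)·(0, 9000, 4300) = (0, -1.44×10⁻¹⁵, -6.89×10⁻¹⁶) N.

F ≈ (0, -1.44×10⁻¹⁵, -6.89×10⁻¹⁶) N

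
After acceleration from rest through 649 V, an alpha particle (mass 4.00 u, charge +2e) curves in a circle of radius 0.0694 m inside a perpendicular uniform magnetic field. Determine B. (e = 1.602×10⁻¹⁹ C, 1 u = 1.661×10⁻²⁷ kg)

v = √(2|q|V/m) = √(2·3.204×10⁻¹⁹·649/6.644×10⁻²⁷) ≈ 2.502×10⁵ m/s.
B = mv/(|q|r) = (6.644×10⁻²⁷)(2.502×10⁵)/((3.204×10⁻¹⁹)(0.0694)) ≈ 0.0748 T.

B ≈ 0.0748 T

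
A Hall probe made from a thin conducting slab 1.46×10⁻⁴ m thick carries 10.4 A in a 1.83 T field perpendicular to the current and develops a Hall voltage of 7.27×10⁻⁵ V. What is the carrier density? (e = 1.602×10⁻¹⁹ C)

n ≈ 1.12×10²⁸ m⁻³

From V_H = IB/(n e t), n = IB/(V_H e t).
n = (10.4)(1.83)/((7.27×10⁻⁵)(1.602×10⁻¹⁹)(1.46×10⁻⁴)) ≈ 1.12×10²⁸ m⁻³.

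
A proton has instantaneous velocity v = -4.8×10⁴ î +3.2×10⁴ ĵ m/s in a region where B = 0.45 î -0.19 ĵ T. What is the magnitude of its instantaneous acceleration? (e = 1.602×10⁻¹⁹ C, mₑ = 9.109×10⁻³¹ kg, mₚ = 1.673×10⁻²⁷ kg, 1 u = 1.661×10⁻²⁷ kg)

|a| ≈ 5.06×10¹¹ m/s²

v×B = (0, 0, -5280) N/C.
F = q v×B = (1.602×10⁻¹⁹ C)·(0, 0, -5280) = (0, 0, -8.46×10⁻¹⁶) N.
|a| = |F|/m = 8.459×10⁻¹⁶/1.673×10⁻²⁷ ≈ 5.06×10¹¹ m/s².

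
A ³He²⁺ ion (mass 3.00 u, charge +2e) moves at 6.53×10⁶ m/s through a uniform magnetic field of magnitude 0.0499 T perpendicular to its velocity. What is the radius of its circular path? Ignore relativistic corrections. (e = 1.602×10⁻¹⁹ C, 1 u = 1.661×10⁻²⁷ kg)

The magnetic force provides the centripetal force: |q|vB = mv²/r.
r = mv/(|q|B) = (4.983×10⁻²⁷)(6.53×10⁶)/((3.204×10⁻¹⁹)(0.0499)) ≈ 2.04 m.

r ≈ 2.04 m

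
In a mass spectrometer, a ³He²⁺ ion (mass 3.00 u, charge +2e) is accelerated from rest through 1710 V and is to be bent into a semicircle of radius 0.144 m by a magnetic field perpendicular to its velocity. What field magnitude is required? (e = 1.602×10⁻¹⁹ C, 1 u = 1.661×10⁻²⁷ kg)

B ≈ 0.0506 T

v = √(2|q|V/m) = √(2·3.204×10⁻¹⁹·1710/4.983×10⁻²⁷) ≈ 4.689×10⁵ m/s.
B = mv/(|q|r) = (4.983×10⁻²⁷)(4.689×10⁵)/((3.204×10⁻¹⁹)(0.144)) ≈ 0.0506 T.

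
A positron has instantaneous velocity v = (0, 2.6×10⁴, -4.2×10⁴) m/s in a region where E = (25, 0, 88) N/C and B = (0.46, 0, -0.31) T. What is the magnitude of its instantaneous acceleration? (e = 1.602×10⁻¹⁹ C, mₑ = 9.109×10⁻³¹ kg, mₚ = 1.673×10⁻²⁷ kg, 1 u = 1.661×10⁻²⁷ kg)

|a| ≈ 4.23×10¹⁵ m/s²

v×B = (-8060, -1.93×10⁴, -1.20×10⁴) N/C.
E + v×B = (-8040, -1.93×10⁴, -1.19×10⁴) N/C.
F = q(E + v×B) = (1.602×10⁻¹⁹ C)·(-8040, -1.93×10⁴, -1.19×10⁴) = (-1.29×10⁻¹⁵, -3.10×10⁻¹⁵, -1.90×10⁻¹⁵) N.
|a| = |F|/m = 3.854×10⁻¹⁵/9.109×10⁻³¹ ≈ 4.23×10¹⁵ m/s².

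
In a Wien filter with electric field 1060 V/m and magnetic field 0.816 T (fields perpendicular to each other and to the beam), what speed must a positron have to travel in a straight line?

Zero net Lorentz force requires |qE| = |q v×B|, i.e. E = vB.
v = E/B = 1060/0.816 = 1300 m/s.

v = 1300 m/s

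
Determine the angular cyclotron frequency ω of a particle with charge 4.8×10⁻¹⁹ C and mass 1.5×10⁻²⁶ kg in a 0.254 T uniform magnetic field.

ω ≈ 8.13×10⁶ rad/s

ω = |q|B/m.
ω = (4.8×10⁻¹⁹)(0.254)/1.5×10⁻²⁶ ≈ 8.13×10⁶ rad/s.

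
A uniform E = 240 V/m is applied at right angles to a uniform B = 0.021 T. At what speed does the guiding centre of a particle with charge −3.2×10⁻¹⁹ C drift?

v_d ≈ 1.1×10⁴ m/s

The E×B drift speed is v_d = E/B.
v_d = 240/0.021 = 1.1×10⁴ m/s.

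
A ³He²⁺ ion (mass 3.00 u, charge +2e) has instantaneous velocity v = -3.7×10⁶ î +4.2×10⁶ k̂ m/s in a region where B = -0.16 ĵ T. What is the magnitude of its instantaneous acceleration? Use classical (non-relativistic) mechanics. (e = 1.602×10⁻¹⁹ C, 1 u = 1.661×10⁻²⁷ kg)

|a| ≈ 5.76×10¹³ m/s²

v×B = (6.72×10⁵, 0, 5.92×10⁵) N/C.
F = q v×B = (3.204×10⁻¹⁹ C)·(6.72×10⁵, 0, 5.92×10⁵) = (2.15×10⁻¹³, 0, 1.90×10⁻¹³) N.
|a| = |F|/m = 2.869×10⁻¹³/4.983×10⁻²⁷ ≈ 5.76×10¹³ m/s².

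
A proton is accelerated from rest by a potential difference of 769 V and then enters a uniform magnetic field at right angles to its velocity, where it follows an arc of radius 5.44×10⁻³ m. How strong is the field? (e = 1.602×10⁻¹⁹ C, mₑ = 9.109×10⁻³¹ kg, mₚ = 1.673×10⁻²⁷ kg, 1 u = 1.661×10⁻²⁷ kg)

B ≈ 0.737 T

v = √(2|q|V/m) = √(2·1.602×10⁻¹⁹·769/1.673×10⁻²⁷) ≈ 3.838×10⁵ m/s.
B = mv/(|q|r) = (1.673×10⁻²⁷)(3.838×10⁵)/((1.602×10⁻¹⁹)(5.44×10⁻³)) ≈ 0.737 T.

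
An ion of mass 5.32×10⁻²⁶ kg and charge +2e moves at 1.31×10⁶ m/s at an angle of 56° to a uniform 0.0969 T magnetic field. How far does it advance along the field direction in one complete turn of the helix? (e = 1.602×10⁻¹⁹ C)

v∥ = v cosθ = 1.31×10⁶·cos56° ≈ 7.325×10⁵ m/s.
T = 2πm/(|q|B) = 2π(5.32×10⁻²⁶)/((3.204×10⁻¹⁹)(0.0969)) ≈ 1.077×10⁻⁵ s.
pitch = v∥ T = (7.325×10⁵)(1.077×10⁻⁵) ≈ 7.89 m.

p ≈ 7.89 m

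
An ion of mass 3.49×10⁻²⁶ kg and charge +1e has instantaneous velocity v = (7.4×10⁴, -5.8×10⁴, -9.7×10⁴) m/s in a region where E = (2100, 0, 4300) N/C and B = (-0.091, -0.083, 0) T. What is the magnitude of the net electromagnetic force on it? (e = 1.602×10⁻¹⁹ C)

|F| ≈ 2.05×10⁻¹⁵ N

v×B = (-8050, 8830, -1.14×10⁴) N/C.
E + v×B = (-5950, 8830, -7120) N/C.
F = q(E + v×B) = (1.602×10⁻¹⁹ C)·(-5950, 8830, -7120) = (-9.53×10⁻¹⁶, 1.41×10⁻¹⁵, -1.14×10⁻¹⁵) N.
|F| = 2.05×10⁻¹⁵ N.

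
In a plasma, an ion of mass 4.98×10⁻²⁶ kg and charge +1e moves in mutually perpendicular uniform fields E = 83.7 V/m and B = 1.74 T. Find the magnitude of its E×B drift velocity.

v_d ≈ 48.1 m/s

The E×B drift speed is v_d = E/B.
v_d = 83.7/1.74 = 48.1 m/s.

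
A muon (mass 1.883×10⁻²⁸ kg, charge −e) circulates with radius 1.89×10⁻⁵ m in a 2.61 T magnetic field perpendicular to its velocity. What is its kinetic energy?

KE ≈ 1.66×10⁻¹⁹ J

v = |q|Br/m, then KE = ½mv² = (qBr)²/(2m).
v = (1.602×10⁻¹⁹)(2.61)(1.89×10⁻⁵)/1.883×10⁻²⁸ ≈ 4.197×10⁴ m/s.
KE = ½(1.883×10⁻²⁸)(4.197×10⁴)² ≈ 1.66×10⁻¹⁹ J.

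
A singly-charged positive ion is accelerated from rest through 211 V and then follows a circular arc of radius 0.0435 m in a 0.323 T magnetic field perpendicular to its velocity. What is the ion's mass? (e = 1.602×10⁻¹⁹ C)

m ≈ 7.49×10⁻²⁶ kg

Combine |q|V = ½mv² and r = mv/(|q|B): eliminate v to get m = qB²r²/(2V).
m = (1.602×10⁻¹⁹)(0.323)²(0.0435)²/(2·211) ≈ 7.49×10⁻²⁶ kg.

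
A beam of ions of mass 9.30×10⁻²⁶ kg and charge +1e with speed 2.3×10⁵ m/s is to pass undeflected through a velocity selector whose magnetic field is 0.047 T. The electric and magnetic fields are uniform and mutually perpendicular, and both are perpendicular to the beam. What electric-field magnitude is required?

E = 1.1×10⁴ V/m

For straight-line motion qE = qvB, so E = vB.
E = 2.3×10⁵ × 0.047 = 1.1×10⁴ V/m.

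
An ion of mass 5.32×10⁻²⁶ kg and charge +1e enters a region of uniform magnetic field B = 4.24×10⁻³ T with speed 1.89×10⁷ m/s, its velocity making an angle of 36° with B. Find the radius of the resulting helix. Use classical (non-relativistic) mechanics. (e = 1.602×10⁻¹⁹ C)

v⊥ = v sinθ = 1.89×10⁷·sin36° ≈ 1.111×10⁷ m/s.
r = m v⊥/(|q|B) = (5.32×10⁻²⁶)(1.111×10⁷)/((1.602×10⁻¹⁹)(4.24×10⁻³)) ≈ 870 m.

r ≈ 870 m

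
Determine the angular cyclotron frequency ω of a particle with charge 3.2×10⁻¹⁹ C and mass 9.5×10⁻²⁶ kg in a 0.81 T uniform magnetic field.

ω ≈ 2.7×10⁶ rad/s

ω = |q|B/m.
ω = (3.2×10⁻¹⁹)(0.81)/9.5×10⁻²⁶ ≈ 2.7×10⁶ rad/s.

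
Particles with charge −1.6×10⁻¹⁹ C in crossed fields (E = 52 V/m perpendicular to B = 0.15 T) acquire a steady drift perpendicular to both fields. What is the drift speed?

The E×B drift speed is v_d = E/B.
v_d = 52/0.15 = 350 m/s.

v_d ≈ 350 m/s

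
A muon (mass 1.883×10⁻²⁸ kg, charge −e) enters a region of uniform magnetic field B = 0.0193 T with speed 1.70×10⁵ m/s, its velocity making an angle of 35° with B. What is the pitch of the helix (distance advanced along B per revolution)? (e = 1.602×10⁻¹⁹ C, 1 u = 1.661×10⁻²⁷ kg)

v∥ = v cosθ = 1.70×10⁵·cos35° ≈ 1.393×10⁵ m/s.
T = 2πm/(|q|B) = 2π(1.883×10⁻²⁸)/((1.602×10⁻¹⁹)(0.0193)) ≈ 3.827×10⁻⁷ s.
pitch = v∥ T = (1.393×10⁵)(3.827×10⁻⁷) ≈ 0.0533 m.

p ≈ 0.0533 m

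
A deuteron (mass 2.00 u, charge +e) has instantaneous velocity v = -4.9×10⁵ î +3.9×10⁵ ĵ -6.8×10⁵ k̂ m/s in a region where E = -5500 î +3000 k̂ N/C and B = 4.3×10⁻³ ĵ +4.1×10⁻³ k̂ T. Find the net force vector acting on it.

F ≈ (-1.57×10⁻¹⁶, 3.22×10⁻¹⁶, 1.43×10⁻¹⁶) N

v×B = (4520, 2010, -2110) N/C.
E + v×B = (-977, 2010, 893) N/C.
F = q(E + v×B) = (1.602×10⁻¹⁹ C)·(-977, 2010, 893) = (-1.57×10⁻¹⁶, 3.22×10⁻¹⁶, 1.43×10⁻¹⁶) N.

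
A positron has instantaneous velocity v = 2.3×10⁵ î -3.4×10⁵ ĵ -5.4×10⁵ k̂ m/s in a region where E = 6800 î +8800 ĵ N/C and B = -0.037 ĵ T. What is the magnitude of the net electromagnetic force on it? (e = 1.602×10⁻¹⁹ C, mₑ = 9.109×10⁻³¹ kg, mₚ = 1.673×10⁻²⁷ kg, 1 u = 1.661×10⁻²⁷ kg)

v×B = (-2.00×10⁴, 0, -8510) N/C.
E + v×B = (-1.32×10⁴, 8800, -8510) N/C.
F = q(E + v×B) = (1.602×10⁻¹⁹ C)·(-1.32×10⁴, 8800, -8510) = (-2.11×10⁻¹⁵, 1.41×10⁻¹⁵, -1.36×10⁻¹⁵) N.
|F| = 2.88×10⁻¹⁵ N.

|F| ≈ 2.88×10⁻¹⁵ N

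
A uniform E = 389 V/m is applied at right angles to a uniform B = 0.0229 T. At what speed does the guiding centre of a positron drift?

v_d ≈ 1.70×10⁴ m/s

The steady drift has the magnetic force balancing the electric force, so v_d = E/B.
v_d = 389/0.0229 = 1.70×10⁴ m/s.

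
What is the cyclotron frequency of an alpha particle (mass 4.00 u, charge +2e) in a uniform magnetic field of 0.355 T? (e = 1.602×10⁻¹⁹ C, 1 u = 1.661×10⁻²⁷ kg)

f ≈ 2.72×10⁶ Hz

f = |q|B/(2πm).
f = (3.204×10⁻¹⁹)(0.355)/(2π·6.644×10⁻²⁷) ≈ 2.72×10⁶ Hz.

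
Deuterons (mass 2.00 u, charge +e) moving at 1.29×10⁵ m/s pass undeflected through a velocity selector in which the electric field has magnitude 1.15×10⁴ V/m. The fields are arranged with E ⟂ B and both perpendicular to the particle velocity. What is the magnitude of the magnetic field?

Balance of forces in the selector: qE = qvB ⇒ B = E/v.
B = 1.15×10⁴/1.29×10⁵ = 0.0891 T.

B = 0.0891 T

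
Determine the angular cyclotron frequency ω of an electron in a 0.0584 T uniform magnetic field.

ω ≈ 1.03×10¹⁰ rad/s

ω = |q|B/m.
ω = (1.602×10⁻¹⁹)(0.0584)/9.109×10⁻³¹ ≈ 1.03×10¹⁰ rad/s.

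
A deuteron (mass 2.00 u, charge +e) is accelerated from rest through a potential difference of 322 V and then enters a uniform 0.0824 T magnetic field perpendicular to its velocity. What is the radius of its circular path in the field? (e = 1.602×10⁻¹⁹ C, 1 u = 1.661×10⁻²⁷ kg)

r ≈ 0.0443 m

Acceleration: |q|V = ½mv² ⇒ v = √(2|q|V/m) = √(2·1.602×10⁻¹⁹·322/3.322×10⁻²⁷) ≈ 1.762×10⁵ m/s.
In the field: r = mv/(|q|B) = (3.322×10⁻²⁷)(1.762×10⁵)/((1.602×10⁻¹⁹)(0.0824)) ≈ 0.0443 m.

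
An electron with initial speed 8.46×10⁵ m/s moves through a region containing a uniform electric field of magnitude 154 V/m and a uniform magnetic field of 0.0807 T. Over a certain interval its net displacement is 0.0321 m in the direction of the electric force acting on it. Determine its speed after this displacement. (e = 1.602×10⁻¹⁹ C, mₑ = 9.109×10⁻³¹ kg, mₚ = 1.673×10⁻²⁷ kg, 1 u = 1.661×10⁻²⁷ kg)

v_f ≈ 1.57×10⁶ m/s

B does no work; ΔKE = |q|E d.
½mv_f² = ½mv₀² + |q|Ed = ½(9.109×10⁻³¹)(8.46×10⁵)² + (1.602×10⁻¹⁹)(154)(0.0321) ≈ 3.260×10⁻¹⁹ J + 7.919×10⁻¹⁹ J ≈ 1.118×10⁻¹⁸ J.
v_f = √(2·1.118×10⁻¹⁸/9.109×10⁻³¹) ≈ 1.57×10⁶ m/s.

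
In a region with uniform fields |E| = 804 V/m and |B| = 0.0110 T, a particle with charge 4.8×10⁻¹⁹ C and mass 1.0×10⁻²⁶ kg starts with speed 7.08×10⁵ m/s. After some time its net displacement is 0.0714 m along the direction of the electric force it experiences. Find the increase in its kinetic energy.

The magnetic force is always ⟂ v and does no work; only the electric force changes KE.
ΔKE = F_E · d = |q|E d = (4.8×10⁻¹⁹)(804)(0.0714) ≈ 2.76×10⁻¹⁷ J.

ΔKE ≈ 2.76×10⁻¹⁷ J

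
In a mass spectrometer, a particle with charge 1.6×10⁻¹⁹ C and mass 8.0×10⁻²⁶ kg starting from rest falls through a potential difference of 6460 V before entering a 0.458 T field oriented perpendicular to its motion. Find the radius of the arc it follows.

Acceleration: |q|V = ½mv² ⇒ v = √(2|q|V/m) = √(2·1.6×10⁻¹⁹·6460/8.0×10⁻²⁶) ≈ 1.607×10⁵ m/s.
In the field: r = mv/(|q|B) = (8.0×10⁻²⁶)(1.607×10⁵)/((1.6×10⁻¹⁹)(0.458)) ≈ 0.175 m.

r ≈ 0.175 m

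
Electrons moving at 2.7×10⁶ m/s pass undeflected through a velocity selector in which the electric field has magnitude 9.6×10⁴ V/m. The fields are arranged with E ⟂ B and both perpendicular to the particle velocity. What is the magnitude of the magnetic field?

B = 0.036 T

Balance of forces in the selector: qE = qvB ⇒ B = E/v.
B = 9.6×10⁴/2.7×10⁶ = 0.036 T.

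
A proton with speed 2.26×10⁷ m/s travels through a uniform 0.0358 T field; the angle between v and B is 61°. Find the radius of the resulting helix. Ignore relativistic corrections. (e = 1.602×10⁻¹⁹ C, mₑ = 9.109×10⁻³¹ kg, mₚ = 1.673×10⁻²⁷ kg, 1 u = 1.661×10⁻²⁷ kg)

r ≈ 5.77 m

v⊥ = v sinθ = 2.26×10⁷·sin61° ≈ 1.977×10⁷ m/s.
r = m v⊥/(|q|B) = (1.673×10⁻²⁷)(1.977×10⁷)/((1.602×10⁻¹⁹)(0.0358)) ≈ 5.77 m.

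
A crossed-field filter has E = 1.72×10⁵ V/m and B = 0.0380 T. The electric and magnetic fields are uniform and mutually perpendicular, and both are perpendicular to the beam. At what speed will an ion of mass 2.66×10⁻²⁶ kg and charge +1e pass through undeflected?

Straight-line motion ⇒ electric and magnetic forces cancel, so E = vB.
v = E/B = 1.72×10⁵/0.0380 = 4.53×10⁶ m/s.

v = 4.53×10⁶ m/s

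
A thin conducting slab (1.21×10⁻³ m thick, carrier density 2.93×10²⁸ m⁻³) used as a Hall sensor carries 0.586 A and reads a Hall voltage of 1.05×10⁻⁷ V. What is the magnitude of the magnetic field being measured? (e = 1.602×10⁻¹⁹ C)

B ≈ 1.02 T

From V_H = IB/(n e t), B = V_H n e t / I.
B = (1.05×10⁻⁷)(2.93×10²⁸)(1.602×10⁻¹⁹)(1.21×10⁻³)/0.586 ≈ 1.02 T.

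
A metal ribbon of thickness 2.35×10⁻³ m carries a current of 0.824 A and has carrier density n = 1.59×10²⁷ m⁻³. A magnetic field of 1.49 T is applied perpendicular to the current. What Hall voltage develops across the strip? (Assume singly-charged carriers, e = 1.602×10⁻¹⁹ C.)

V_H ≈ 2.05×10⁻⁶ V

V_H = IB/(n e t).
V_H = (0.824)(1.49)/((1.59×10²⁷)(1.602×10⁻¹⁹)(2.35×10⁻³)) ≈ 2.05×10⁻⁶ V.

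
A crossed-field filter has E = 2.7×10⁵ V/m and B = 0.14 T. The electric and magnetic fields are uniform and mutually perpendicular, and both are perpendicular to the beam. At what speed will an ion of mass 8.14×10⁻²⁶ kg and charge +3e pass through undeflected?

Straight-line motion ⇒ electric and magnetic forces cancel, so E = vB.
v = E/B = 2.7×10⁵/0.14 = 1.9×10⁶ m/s.

v = 1.9×10⁶ m/s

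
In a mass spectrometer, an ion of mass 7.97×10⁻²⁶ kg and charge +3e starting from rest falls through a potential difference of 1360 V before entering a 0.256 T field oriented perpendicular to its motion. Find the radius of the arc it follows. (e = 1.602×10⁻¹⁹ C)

r ≈ 0.0830 m

Acceleration: |q|V = ½mv² ⇒ v = √(2|q|V/m) = √(2·4.806×10⁻¹⁹·1360/7.97×10⁻²⁶) ≈ 1.281×10⁵ m/s.
In the field: r = mv/(|q|B) = (7.97×10⁻²⁶)(1.281×10⁵)/((4.806×10⁻¹⁹)(0.256)) ≈ 0.0830 m.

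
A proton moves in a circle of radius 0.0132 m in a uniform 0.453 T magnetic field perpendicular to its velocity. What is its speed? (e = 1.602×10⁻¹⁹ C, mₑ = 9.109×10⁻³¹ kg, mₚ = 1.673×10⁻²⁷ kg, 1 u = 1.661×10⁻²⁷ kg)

From |q|vB = mv²/r, v = |q|Br/m.
v = (1.602×10⁻¹⁹)(0.453)(0.0132)/1.673×10⁻²⁷ ≈ 5.73×10⁵ m/s.

v ≈ 5.73×10⁵ m/s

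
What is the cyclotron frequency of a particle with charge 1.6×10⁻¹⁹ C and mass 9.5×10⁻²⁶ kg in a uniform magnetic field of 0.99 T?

f = |q|B/(2πm).
f = (1.6×10⁻¹⁹)(0.99)/(2π·9.5×10⁻²⁶) ≈ 2.7×10⁵ Hz.

f ≈ 2.7×10⁵ Hz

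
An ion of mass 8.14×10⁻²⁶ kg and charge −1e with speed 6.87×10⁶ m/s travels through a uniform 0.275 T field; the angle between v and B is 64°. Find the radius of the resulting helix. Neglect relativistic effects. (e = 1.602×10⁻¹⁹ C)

v⊥ = v sinθ = 6.87×10⁶·sin64° ≈ 6.175×10⁶ m/s.
r = m v⊥/(|q|B) = (8.14×10⁻²⁶)(6.175×10⁶)/((1.602×10⁻¹⁹)(0.275)) ≈ 11.4 m.

r ≈ 11.4 m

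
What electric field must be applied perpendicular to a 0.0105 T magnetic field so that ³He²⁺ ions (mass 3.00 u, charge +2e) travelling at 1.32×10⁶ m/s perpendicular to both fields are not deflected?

For straight-line motion qE = qvB, so E = vB.
E = 1.32×10⁶ × 0.0105 = 1.39×10⁴ V/m.

E = 1.39×10⁴ V/m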